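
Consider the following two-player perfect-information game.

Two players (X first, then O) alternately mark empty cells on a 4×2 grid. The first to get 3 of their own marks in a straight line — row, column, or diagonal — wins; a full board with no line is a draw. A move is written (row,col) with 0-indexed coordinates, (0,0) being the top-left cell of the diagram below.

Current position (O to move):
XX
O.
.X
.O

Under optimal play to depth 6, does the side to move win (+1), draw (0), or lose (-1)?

value(XX/O./.X/.O, O) = 0

p1 O@[XX/O./.X/.O]: (1,1)[XX/OO/.X/.O]+0* (2,0)[XX/O./OX/.O]-1 (3,0)[XX/O./.X/OO]-1
p2 X@[XX/OO/.X/.O]: (2,0)[XX/OO/XX/.O]+0* (3,0)[XX/OO/.X/XO]+0
p3 O@[XX/OO/XX/.O]: (3,0)[XX/OO/XX/OO]+0*
p4 X@[XX/OO/XX/OO] terminal +0; root [XX/O./.X/.O] d6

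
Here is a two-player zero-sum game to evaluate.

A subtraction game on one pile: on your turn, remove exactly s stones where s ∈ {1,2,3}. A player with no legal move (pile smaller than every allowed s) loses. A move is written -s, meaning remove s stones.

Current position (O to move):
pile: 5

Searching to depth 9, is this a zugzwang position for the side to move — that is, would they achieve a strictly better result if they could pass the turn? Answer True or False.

[5] O move#1: -1:+1/4*, -2:-1/3, -3:-1/2
[4] X move#2: -1:-1/3*, -2:-1/2, -3:-1/1
[3] O move#3: -1:-1/2, -2:-1/1, -3:+1/0*
[0] end (terminal -1, X#4); searched 5 to 9
suppose O passes — search the same position with X to move:
pass> [5] X move#1: -1:+1/4*, -2:-1/3, -3:-1/2
pass> [4] O move#2: -1:-1/3*, -2:-1/2, -3:-1/1
pass> [3] X move#3: -1:-1/2, -2:-1/1, -3:+1/0*
pass> [0] end (terminal -1, O#4); searched 5 to 9
for O: play +1, pass -1

zugzwang(5, O) = False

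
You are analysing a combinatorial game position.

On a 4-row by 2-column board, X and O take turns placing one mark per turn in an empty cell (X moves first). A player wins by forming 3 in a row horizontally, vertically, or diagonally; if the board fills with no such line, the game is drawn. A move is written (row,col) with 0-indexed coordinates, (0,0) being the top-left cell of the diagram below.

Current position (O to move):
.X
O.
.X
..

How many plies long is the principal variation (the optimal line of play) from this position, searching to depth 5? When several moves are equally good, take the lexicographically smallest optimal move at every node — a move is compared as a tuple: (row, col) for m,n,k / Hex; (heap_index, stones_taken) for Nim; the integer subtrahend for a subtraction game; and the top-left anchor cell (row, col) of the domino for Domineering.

[.X/O./.X/..] O move#1: (0,0):-1/OX/O./.X/.., (1,1):+0/.X/OO/.X/..*, (2,0):-1/.X/O./OX/.., (3,0):-1/.X/O./.X/O., (3,1):-1/.X/O./.X/.O
[.X/OO/.X/..] X move#2: (0,0):+0/XX/OO/.X/..*, (2,0):+0/.X/OO/XX/.., (3,0):+0/.X/OO/.X/X., (3,1):-1/.X/OO/.X/.X
[XX/OO/.X/..] O move#3: (2,0):+0/XX/OO/OX/..*, (3,0):+0/XX/OO/.X/O., (3,1):+0/XX/OO/.X/.O
[XX/OO/OX/..] X move#4: (3,0):+0/XX/OO/OX/X.*, (3,1):-1/XX/OO/OX/.X
[XX/OO/OX/X.] O move#5: (3,1):+0/XX/OO/OX/XO*
[XX/OO/OX/XO] end (terminal +0, X#6); searched .X/O./.X/.. to 5

PV length from [.X/O./.X/..]: 5 plies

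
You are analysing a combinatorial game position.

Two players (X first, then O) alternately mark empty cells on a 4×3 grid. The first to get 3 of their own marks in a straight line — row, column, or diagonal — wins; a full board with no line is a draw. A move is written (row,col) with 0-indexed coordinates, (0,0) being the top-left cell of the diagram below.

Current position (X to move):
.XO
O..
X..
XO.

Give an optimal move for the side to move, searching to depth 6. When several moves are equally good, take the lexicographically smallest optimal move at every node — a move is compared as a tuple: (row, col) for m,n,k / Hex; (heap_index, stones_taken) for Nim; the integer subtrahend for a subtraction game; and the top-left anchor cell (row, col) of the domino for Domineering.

X's best at [.XO/O../X../XO.]: (2,1)

ply 1, X at .XO/O../X../XO. | (0,0)=-1→XXO/O../X../XO.; (1,1)=+0→.XO/OX./X../XO.; (1,2)=-1→.XO/O.X/X../XO.; (2,1)=+1→.XO/O../XX./XO.*; (2,2)=-1→.XO/O../X.X/XO.; (3,2)=-1→.XO/O../X../XOX
ply 2, O at .XO/O../XX./XO. | (0,0)=-1→OXO/O../XX./XO.*; (1,1)=-1→.XO/OO./XX./XO.; (1,2)=-1→.XO/O.O/XX./XO.; (2,2)=-1→.XO/O../XXO/XO.; (3,2)=-1→.XO/O../XX./XOO
ply 3, X at OXO/O../XX./XO. | (1,1)=+1→OXO/OX./XX./XO.*; (1,2)=+1→OXO/O.X/XX./XO.; (2,2)=+1→OXO/O../XXX/XO.; (3,2)=+1→OXO/O../XX./XOX
ply 4: OXO/OX./XX./XO. is terminal -1 (O); from .XO/O../X../XO. depth 6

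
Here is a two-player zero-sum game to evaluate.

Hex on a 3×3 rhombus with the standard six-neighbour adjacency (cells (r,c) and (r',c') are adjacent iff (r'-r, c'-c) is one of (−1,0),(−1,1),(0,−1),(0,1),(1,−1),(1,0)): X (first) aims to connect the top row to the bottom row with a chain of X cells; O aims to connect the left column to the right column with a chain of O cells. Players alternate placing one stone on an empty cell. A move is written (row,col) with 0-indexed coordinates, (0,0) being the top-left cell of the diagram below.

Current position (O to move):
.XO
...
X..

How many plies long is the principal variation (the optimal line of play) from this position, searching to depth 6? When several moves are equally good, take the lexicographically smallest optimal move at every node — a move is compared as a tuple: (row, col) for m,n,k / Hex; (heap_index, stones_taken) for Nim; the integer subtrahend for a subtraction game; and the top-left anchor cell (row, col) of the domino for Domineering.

[.XO/.../X..] O move#1: (0,0):-1/OXO/.../X..*, (1,0):-1/.XO/O../X.., (1,1):-1/.XO/.O./X.., (1,2):-1/.XO/..O/X.., (2,1):-1/.XO/.../XO., (2,2):-1/.XO/.../X.O
[OXO/.../X..] X move#2: (1,0):+1/OXO/X../X..*, (1,1):+1/OXO/.X./X.., (1,2):+1/OXO/..X/X.., (2,1):+1/OXO/.../XX., (2,2):+1/OXO/.../X.X
[OXO/X../X..] end (terminal -1, O#3); searched .XO/.../X.. to 6

PV length from [.XO/.../X..]: 2 plies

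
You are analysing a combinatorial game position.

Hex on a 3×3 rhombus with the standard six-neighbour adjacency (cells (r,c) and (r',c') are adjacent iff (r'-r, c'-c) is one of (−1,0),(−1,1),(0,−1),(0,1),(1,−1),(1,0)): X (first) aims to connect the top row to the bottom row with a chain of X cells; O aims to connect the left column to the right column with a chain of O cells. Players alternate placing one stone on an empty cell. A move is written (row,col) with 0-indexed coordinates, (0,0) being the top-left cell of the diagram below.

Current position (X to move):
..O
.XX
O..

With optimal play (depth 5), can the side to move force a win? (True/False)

ply 1, X at ..O/.XX/O.. | (0,0)=+1→X.O/.XX/O..*; (0,1)=+1→.XO/.XX/O..; (1,0)=+1→..O/XXX/O..; (2,1)=-1→..O/.XX/OX.; (2,2)=-1→..O/.XX/O.X
ply 2, O at X.O/.XX/O.. | (0,1)=-1→XOO/.XX/O..*; (1,0)=-1→X.O/OXX/O..; (2,1)=-1→X.O/.XX/OO.; (2,2)=-1→X.O/.XX/O.O
ply 3, X at XOO/.XX/O.. | (1,0)=+1→XOO/XXX/O..*; (2,1)=-1→XOO/.XX/OX.; (2,2)=-1→XOO/.XX/O.X
ply 4, O at XOO/XXX/O.. | (2,1)=-1→XOO/XXX/OO.*; (2,2)=-1→XOO/XXX/O.O
ply 5, X at XOO/XXX/OO. | (2,2)=+1→XOO/XXX/OOX*
ply 6: XOO/XXX/OOX is terminal -1 (O); from ..O/.XX/O.. depth 5

X winning at [..O/.XX/O..]: True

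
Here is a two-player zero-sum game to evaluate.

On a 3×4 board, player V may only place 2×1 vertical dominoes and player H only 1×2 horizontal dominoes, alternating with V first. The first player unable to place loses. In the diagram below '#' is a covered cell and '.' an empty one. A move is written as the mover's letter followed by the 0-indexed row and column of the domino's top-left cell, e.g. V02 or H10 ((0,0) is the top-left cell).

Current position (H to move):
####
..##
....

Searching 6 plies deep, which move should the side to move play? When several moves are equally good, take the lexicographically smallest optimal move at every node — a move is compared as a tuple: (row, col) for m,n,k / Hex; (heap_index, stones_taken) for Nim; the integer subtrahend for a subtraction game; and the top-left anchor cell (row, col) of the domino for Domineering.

H's best at [####/..##/....]: H10

[####/..##/....] H move#1: H10:+1/####/####/....*, H20:+1/####/..##/##.., H21:-1/####/..##/.##., H22:-1/####/..##/..##
[####/####/....] end (terminal -1, V#2); searched ####/..##/.... to 6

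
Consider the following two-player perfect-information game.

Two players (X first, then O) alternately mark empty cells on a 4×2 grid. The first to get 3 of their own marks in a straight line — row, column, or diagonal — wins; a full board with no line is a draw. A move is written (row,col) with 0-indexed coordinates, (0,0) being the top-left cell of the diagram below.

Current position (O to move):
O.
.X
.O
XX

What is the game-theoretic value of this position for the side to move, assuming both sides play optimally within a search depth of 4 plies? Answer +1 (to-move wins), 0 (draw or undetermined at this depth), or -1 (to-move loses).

[O./.X/.O/XX] O move#1: (0,1):+0/OO/.X/.O/XX*, (1,0):+0/O./OX/.O/XX, (2,0):+0/O./.X/OO/XX
[OO/.X/.O/XX] X move#2: (1,0):+0/OO/XX/.O/XX*, (2,0):+0/OO/.X/XO/XX
[OO/XX/.O/XX] O move#3: (2,0):+0/OO/XX/OO/XX*
[OO/XX/OO/XX] end (terminal +0, X#4); searched O./.X/.O/XX to 4

value(O./.X/.O/XX, O) = 0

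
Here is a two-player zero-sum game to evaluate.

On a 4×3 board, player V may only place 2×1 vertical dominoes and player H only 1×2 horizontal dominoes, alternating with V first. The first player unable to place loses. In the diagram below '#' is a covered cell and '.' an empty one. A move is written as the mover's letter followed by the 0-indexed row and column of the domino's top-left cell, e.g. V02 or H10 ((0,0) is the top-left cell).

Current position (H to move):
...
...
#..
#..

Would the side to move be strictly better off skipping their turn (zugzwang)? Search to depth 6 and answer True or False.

ply 1, H at .../.../#../#.. | H00=-1→##./.../#../#..*; H01=-1→.##/.../#../#..; H10=-1→.../##./#../#..; H11=-1→.../.##/#../#..; H21=-1→.../.../###/#..; H31=-1→.../.../#../###
ply 2, V at ##./.../#../#.. | V02=-1→###/..#/#../#..; V11=+1→##./.#./##./#..*; V12=+1→##./..#/#.#/#..; V21=+1→##./.../##./##.; V22=+1→##./.../#.#/#.#
ply 3, H at ##./.#./##./#.. | H31=-1→##./.#./##./###*
ply 4, V at ##./.#./##./### | V02=+1→###/.##/##./###*; V12=+1→##./.##/###/###
ply 5: ###/.##/##./### is terminal -1 (H); from .../.../#../#.. depth 6
pass branch (V moves first from the same position):
  | ply 1, V at .../.../#../#.. | V00=+1→#../#../#../#..*; V01=+1→.#./.#./#../#..; V02=+1→..#/..#/#../#..; V11=+1→.../.#./##./#..; V12=-1→.../..#/#.#/#..; V21=+1→.../.../##./##.; V22=+1→.../.../#.#/#.#
  | ply 2, H at #../#../#../#.. | H01=-1→###/#../#../#..*; H11=-1→#../###/#../#..; H21=-1→#../#../###/#..; H31=-1→#../#../#../###
  | ply 3, V at ###/#../#../#.. | V11=+1→###/##./##./#..*; V12=+1→###/#.#/#.#/#..; V21=+1→###/#../##./##.; V22=+1→###/#../#.#/#.#
  | ply 4, H at ###/##./##./#.. | H31=-1→###/##./##./###*
  | ply 5, V at ###/##./##./### | V12=+1→###/###/###/###*
  | ply 6: ###/###/###/### is terminal -1 (H); from .../.../#../#.. depth 6
H moving scores -1; H passing scores -1

zugzwang(.../.../#../#.., H) = False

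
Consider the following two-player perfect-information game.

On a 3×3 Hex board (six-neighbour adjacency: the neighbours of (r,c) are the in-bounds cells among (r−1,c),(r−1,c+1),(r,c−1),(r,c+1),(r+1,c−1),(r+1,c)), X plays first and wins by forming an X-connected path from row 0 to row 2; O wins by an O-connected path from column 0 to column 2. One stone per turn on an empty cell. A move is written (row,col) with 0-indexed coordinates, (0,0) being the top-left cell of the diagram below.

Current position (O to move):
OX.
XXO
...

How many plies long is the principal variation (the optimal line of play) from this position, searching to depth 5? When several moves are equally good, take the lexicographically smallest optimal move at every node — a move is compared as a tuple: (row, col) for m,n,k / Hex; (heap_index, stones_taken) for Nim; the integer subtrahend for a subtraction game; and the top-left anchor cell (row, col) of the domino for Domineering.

PV length from [OX./XXO/...]: 2 plies

ply 1, O at OX./XXO/... | (0,2)=-1→OXO/XXO/...*; (2,0)=-1→OX./XXO/O..; (2,1)=-1→OX./XXO/.O.; (2,2)=-1→OX./XXO/..O
ply 2, X at OXO/XXO/... | (2,0)=+1→OXO/XXO/X..*; (2,1)=+1→OXO/XXO/.X.; (2,2)=+1→OXO/XXO/..X
ply 3: OXO/XXO/X.. is terminal -1 (O); from OX./XXO/... depth 5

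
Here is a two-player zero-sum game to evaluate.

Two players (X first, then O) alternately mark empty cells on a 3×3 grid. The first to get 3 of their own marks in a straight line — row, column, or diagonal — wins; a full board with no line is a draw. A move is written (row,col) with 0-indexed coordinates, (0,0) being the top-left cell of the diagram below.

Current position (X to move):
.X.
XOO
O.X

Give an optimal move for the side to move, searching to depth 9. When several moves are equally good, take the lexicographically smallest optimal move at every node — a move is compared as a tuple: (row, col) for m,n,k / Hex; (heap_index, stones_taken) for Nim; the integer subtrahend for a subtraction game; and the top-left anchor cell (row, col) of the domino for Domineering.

X's best at [.X./XOO/O.X]: (0,2)

[.X./XOO/O.X] X move#1: (0,0):-1/XX./XOO/O.X, (0,2):+0/.XX/XOO/O.X*, (2,1):-1/.X./XOO/OXX
[.XX/XOO/O.X] O move#2: (0,0):+0/OXX/XOO/O.X*, (2,1):-1/.XX/XOO/OOX
[OXX/XOO/O.X] X move#3: (2,1):+0/OXX/XOO/OXX*
[OXX/XOO/OXX] end (terminal +0, O#4); searched .X./XOO/O.X to 9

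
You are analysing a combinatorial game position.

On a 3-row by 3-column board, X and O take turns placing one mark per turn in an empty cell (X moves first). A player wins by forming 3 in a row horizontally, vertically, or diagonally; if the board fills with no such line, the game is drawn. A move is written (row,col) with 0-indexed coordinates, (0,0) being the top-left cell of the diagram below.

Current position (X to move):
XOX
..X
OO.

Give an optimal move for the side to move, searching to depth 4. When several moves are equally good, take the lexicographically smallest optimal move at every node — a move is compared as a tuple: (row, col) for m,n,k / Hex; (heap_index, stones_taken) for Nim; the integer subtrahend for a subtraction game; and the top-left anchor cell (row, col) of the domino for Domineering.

[XOX/..X/OO.] X move#1: (1,0):-1/XOX/X.X/OO., (1,1):-1/XOX/.XX/OO., (2,2):+1/XOX/..X/OOX*
[XOX/..X/OOX] end (terminal -1, O#2); searched XOX/..X/OO. to 4

X's best at [XOX/..X/OO.]: (2,2)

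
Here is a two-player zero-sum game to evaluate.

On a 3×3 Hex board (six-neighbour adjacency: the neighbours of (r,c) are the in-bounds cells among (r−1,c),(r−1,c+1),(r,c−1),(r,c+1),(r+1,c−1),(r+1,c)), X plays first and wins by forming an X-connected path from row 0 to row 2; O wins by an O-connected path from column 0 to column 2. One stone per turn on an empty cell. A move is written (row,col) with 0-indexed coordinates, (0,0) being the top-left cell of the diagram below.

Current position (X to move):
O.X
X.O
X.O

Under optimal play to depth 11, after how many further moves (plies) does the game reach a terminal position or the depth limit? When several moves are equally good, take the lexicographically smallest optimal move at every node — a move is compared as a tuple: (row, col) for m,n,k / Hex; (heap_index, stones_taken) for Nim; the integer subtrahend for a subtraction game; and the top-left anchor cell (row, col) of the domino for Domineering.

PV length from [O.X/X.O/X.O]: 1 ply

p1 X@[O.X/X.O/X.O]: (0,1)[OXX/X.O/X.O]+1* (1,1)[O.X/XXO/X.O]+1 (2,1)[O.X/X.O/XXO]+1
p2 O@[OXX/X.O/X.O] terminal -1; root [O.X/X.O/X.O] d11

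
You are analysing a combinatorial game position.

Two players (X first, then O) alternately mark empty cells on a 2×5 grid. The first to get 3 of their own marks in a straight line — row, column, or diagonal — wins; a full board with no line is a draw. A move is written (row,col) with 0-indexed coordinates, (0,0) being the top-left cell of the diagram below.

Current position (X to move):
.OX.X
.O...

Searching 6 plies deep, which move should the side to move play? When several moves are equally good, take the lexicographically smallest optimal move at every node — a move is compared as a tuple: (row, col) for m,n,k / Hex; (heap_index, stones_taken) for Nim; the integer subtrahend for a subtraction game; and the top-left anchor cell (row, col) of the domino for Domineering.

X's best at [.OX.X/.O...]: (0,3)

[.OX.X/.O...] X move#1: (0,0):+0/XOX.X/.O..., (0,3):+1/.OXXX/.O...*, (1,0):+0/.OX.X/XO..., (1,2):+0/.OX.X/.OX.., (1,3):+0/.OX.X/.O.X., (1,4):+0/.OX.X/.O..X
[.OXXX/.O...] end (terminal -1, O#2); searched .OX.X/.O... to 6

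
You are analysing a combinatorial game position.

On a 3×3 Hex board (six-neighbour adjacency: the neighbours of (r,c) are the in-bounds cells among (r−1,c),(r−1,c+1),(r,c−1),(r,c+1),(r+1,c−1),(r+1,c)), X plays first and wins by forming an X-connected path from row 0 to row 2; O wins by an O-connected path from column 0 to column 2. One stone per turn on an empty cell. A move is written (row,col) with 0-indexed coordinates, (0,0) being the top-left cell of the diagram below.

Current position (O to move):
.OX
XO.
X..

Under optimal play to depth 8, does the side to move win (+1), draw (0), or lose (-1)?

[.OX/XO./X..] O move#1: (0,0):-1/OOX/XO./X..*, (1,2):-1/.OX/XOO/X.., (2,1):-1/.OX/XO./XO., (2,2):-1/.OX/XO./X.O
[OOX/XO./X..] X move#2: (1,2):+1/OOX/XOX/X..*, (2,1):-1/OOX/XO./XX., (2,2):-1/OOX/XO./X.X
[OOX/XOX/X..] O move#3: (2,1):-1/OOX/XOX/XO.*, (2,2):-1/OOX/XOX/X.O
[OOX/XOX/XO.] X move#4: (2,2):+1/OOX/XOX/XOX*
[OOX/XOX/XOX] end (terminal -1, O#5); searched .OX/XO./X.. to 8

value(.OX/XO./X.., O) = -1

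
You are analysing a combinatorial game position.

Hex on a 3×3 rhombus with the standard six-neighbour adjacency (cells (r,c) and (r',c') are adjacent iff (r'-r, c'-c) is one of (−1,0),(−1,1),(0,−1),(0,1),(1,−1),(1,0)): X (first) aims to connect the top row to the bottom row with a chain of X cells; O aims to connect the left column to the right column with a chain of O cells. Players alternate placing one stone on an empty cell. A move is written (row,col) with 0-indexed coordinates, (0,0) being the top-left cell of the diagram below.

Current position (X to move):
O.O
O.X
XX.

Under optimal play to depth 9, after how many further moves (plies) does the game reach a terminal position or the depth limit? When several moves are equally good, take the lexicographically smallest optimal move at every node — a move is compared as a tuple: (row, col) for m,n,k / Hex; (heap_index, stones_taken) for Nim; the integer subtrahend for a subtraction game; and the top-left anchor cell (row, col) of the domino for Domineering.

PV length from [O.O/O.X/XX.]: 2 plies

[O.O/O.X/XX.] X move#1: (0,1):-1/OXO/O.X/XX.*, (1,1):-1/O.O/OXX/XX., (2,2):-1/O.O/O.X/XXX
[OXO/O.X/XX.] O move#2: (1,1):+1/OXO/OOX/XX.*, (2,2):-1/OXO/O.X/XXO
[OXO/OOX/XX.] end (terminal -1, X#3); searched O.O/O.X/XX. to 9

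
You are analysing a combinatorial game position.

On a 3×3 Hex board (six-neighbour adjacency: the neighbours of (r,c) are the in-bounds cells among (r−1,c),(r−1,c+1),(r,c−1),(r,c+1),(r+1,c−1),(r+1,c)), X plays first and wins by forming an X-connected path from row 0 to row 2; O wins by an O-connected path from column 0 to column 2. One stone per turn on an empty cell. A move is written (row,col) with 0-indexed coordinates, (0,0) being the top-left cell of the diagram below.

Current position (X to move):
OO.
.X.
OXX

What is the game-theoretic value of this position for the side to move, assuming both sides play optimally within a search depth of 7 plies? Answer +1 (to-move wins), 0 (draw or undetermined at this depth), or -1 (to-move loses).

p1 X@[OO./.X./OXX]: (0,2)[OOX/.X./OXX]+1* (1,0)[OO./XX./OXX]-1 (1,2)[OO./.XX/OXX]-1
p2 O@[OOX/.X./OXX] terminal -1; root [OO./.X./OXX] d7

value(OO./.X./OXX, X) = +1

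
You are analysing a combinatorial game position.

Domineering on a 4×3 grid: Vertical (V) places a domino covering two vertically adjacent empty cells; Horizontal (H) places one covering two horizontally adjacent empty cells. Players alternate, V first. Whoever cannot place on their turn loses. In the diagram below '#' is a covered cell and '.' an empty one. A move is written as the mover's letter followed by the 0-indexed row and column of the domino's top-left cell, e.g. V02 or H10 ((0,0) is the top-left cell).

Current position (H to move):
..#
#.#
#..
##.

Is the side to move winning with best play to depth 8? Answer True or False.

ply 1, H at ..#/#.#/#../##. | H00=-1→###/#.#/#../##.*; H21=-1→..#/#.#/###/##.
ply 2, V at ###/#.#/#../##. | V11=+1→###/###/##./##.*; V22=+1→###/#.#/#.#/###
ply 3: ###/###/##./##. is terminal -1 (H); from ..#/#.#/#../##. depth 8

H winning at [..#/#.#/#../##.]: False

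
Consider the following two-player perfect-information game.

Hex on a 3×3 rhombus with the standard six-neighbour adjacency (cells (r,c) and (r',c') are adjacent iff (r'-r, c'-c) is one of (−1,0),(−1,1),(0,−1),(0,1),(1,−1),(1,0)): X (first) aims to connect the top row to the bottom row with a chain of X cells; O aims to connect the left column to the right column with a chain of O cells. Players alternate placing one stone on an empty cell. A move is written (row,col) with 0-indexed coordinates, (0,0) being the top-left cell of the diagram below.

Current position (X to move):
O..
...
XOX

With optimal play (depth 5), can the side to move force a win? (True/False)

X winning at [O../.../XOX]: True

p1 X@[O../.../XOX]: (0,1)[OX./.../XOX]+1* (0,2)[O.X/.../XOX]+1 (1,0)[O../X../XOX]+1 (1,1)[O../.X./XOX]+1 (1,2)[O../..X/XOX]+1
p2 O@[OX./.../XOX]: (0,2)[OXO/.../XOX]-1* (1,0)[OX./O../XOX]-1 (1,1)[OX./.O./XOX]-1 (1,2)[OX./..O/XOX]-1
p3 X@[OXO/.../XOX]: (1,0)[OXO/X../XOX]+1* (1,1)[OXO/.X./XOX]+1 (1,2)[OXO/..X/XOX]+1
p4 O@[OXO/X../XOX] terminal -1; root [O../.../XOX] d5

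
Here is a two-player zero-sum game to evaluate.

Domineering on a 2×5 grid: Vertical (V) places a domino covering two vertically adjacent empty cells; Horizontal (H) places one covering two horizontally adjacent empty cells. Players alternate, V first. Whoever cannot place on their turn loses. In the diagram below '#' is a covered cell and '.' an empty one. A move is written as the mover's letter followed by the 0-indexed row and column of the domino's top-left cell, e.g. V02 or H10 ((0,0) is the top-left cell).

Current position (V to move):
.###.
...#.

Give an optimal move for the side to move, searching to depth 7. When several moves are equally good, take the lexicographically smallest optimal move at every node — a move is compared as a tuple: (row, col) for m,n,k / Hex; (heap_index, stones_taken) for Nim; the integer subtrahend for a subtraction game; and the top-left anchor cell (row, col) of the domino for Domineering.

p1 V@[.###./...#.]: V00[####./#..#.]+1* V04[.####/...##]-1
p2 H@[####./#..#.]: H11[####./####.]-1*
p3 V@[####./####.]: V04[#####/#####]+1*
p4 H@[#####/#####] terminal -1; root [.###./...#.] d7

V's best at [.###./...#.]: V00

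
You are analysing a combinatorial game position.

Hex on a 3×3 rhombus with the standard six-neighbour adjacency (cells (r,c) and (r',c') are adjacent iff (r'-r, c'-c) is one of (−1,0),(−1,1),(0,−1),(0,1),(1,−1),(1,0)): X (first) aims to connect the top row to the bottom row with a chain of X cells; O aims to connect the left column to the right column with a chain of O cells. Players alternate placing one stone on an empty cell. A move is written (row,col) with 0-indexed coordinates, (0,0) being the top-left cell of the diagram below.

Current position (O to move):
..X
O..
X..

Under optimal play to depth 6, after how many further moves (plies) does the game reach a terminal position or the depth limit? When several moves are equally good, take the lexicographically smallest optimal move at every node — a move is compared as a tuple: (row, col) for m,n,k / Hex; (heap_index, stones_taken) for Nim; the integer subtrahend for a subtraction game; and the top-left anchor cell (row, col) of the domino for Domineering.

p1 O@[..X/O../X..]: (0,0)[O.X/O../X..]-1* (0,1)[.OX/O../X..]-1 (1,1)[..X/OO./X..]-1 (1,2)[..X/O.O/X..]-1 (2,1)[..X/O../XO.]-1 (2,2)[..X/O../X.O]-1
p2 X@[O.X/O../X..]: (0,1)[OXX/O../X..]+1* (1,1)[O.X/OX./X..]+1 (1,2)[O.X/O.X/X..]+1 (2,1)[O.X/O../XX.]+1 (2,2)[O.X/O../X.X]+1
p3 O@[OXX/O../X..]: (1,1)[OXX/OO./X..]-1* (1,2)[OXX/O.O/X..]-1 (2,1)[OXX/O../XO.]-1 (2,2)[OXX/O../X.O]-1
p4 X@[OXX/OO./X..]: (1,2)[OXX/OOX/X..]+1* (2,1)[OXX/OO./XX.]-1 (2,2)[OXX/OO./X.X]-1
p5 O@[OXX/OOX/X..]: (2,1)[OXX/OOX/XO.]-1* (2,2)[OXX/OOX/X.O]-1
p6 X@[OXX/OOX/XO.]: (2,2)[OXX/OOX/XOX]+1*
p7 O@[OXX/OOX/XOX] terminal -1; root [..X/O../X..] d6

PV length from [..X/O../X..]: 6 plies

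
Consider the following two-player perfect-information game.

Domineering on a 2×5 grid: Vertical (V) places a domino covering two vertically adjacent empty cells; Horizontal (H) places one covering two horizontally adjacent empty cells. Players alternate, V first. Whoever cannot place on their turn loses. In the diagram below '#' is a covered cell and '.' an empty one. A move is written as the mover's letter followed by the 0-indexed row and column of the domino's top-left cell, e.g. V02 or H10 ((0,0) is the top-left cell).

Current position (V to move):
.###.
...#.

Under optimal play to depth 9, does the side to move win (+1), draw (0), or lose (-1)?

value(.###./...#., V) = +1

p1 V@[.###./...#.]: V00[####./#..#.]+1* V04[.####/...##]-1
p2 H@[####./#..#.]: H11[####./####.]-1*
p3 V@[####./####.]: V04[#####/#####]+1*
p4 H@[#####/#####] terminal -1; root [.###./...#.] d9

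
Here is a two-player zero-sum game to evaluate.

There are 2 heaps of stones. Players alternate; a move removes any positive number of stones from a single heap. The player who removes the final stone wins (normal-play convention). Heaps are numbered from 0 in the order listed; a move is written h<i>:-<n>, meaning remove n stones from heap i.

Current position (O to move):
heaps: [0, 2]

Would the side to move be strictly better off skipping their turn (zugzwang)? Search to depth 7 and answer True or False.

zugzwang((0,2), O) = False

ply 1, O at (0,2) | h1:-1=-1→(0,1); h1:-2=+1→(0,0)*
ply 2: (0,0) is terminal -1 (X); from (0,2) depth 7
if O skipped the turn, X would face:
~ ply 1, X at (0,2) | h1:-1=-1→(0,1); h1:-2=+1→(0,0)*
~ ply 2: (0,0) is terminal -1 (O); from (0,2) depth 7
compare (O): move=+1 vs pass=-1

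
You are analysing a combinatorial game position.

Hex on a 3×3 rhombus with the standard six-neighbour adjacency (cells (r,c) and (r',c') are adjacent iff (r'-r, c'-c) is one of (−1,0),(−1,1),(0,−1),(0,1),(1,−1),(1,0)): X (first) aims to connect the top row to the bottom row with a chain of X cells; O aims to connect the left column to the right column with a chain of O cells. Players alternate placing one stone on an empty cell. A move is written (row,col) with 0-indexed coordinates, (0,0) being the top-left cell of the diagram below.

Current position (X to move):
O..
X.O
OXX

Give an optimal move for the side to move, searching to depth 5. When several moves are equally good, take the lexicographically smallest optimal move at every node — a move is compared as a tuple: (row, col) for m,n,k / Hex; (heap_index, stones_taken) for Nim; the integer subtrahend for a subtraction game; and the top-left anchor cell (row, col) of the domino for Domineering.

ply 1, X at O../X.O/OXX | (0,1)=-1→OX./X.O/OXX; (0,2)=-1→O.X/X.O/OXX; (1,1)=+1→O../XXO/OXX*
ply 2, O at O../XXO/OXX | (0,1)=-1→OO./XXO/OXX*; (0,2)=-1→O.O/XXO/OXX
ply 3, X at OO./XXO/OXX | (0,2)=+1→OOX/XXO/OXX*
ply 4: OOX/XXO/OXX is terminal -1 (O); from O../X.O/OXX depth 5

X's best at [O../X.O/OXX]: (1,1)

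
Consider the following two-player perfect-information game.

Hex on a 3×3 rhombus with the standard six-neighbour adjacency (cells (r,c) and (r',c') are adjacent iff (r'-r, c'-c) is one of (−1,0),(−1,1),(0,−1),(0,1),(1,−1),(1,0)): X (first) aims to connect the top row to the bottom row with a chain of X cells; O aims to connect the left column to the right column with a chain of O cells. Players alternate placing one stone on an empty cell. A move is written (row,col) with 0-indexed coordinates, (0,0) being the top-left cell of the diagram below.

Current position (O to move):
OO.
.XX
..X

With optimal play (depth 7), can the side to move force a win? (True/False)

[OO./.XX/..X] O move#1: (0,2):+1/OOO/.XX/..X*, (1,0):-1/OO./OXX/..X, (2,0):-1/OO./.XX/O.X, (2,1):-1/OO./.XX/.OX
[OOO/.XX/..X] end (terminal -1, X#2); searched OO./.XX/..X to 7

O winning at [OO./.XX/..X]: True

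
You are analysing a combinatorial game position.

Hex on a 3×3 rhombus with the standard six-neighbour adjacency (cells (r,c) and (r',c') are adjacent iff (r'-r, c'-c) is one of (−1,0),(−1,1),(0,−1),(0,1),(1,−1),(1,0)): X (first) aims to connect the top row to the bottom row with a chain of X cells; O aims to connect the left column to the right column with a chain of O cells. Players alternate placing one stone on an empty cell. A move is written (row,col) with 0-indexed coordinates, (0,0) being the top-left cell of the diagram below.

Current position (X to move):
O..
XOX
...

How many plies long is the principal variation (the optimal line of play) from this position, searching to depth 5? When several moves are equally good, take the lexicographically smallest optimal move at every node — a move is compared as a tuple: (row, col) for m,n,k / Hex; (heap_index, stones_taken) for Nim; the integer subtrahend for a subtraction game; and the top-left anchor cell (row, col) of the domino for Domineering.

PV length from [O../XOX/...]: 3 plies

[O../XOX/...] X move#1: (0,1):+1/OX./XOX/...*, (0,2):+1/O.X/XOX/..., (2,0):+1/O../XOX/X.., (2,1):-1/O../XOX/.X., (2,2):-1/O../XOX/..X
[OX./XOX/...] O move#2: (0,2):-1/OXO/XOX/...*, (2,0):-1/OX./XOX/O.., (2,1):-1/OX./XOX/.O., (2,2):-1/OX./XOX/..O
[OXO/XOX/...] X move#3: (2,0):+1/OXO/XOX/X..*, (2,1):-1/OXO/XOX/.X., (2,2):-1/OXO/XOX/..X
[OXO/XOX/X..] end (terminal -1, O#4); searched O../XOX/... to 5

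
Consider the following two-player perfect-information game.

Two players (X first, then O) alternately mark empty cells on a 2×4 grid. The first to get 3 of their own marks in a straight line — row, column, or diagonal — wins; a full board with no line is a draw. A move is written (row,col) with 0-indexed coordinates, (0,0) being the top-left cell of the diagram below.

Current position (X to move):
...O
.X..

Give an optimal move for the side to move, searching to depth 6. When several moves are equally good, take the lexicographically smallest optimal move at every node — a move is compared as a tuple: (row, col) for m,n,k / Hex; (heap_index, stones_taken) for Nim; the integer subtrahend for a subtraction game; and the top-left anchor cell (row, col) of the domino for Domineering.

X's best at [...O/.X..]: (1,2)

[...O/.X..] X move#1: (0,0):+0/X..O/.X.., (0,1):+0/.X.O/.X.., (0,2):+0/..XO/.X.., (1,0):+0/...O/XX.., (1,2):+1/...O/.XX.*, (1,3):+0/...O/.X.X
[...O/.XX.] O move#2: (0,0):-1/O..O/.XX.*, (0,1):-1/.O.O/.XX., (0,2):-1/..OO/.XX., (1,0):-1/...O/OXX., (1,3):-1/...O/.XXO
[O..O/.XX.] X move#3: (0,1):+1/OX.O/.XX.*, (0,2):+1/O.XO/.XX., (1,0):+1/O..O/XXX., (1,3):+1/O..O/.XXX
[OX.O/.XX.] O move#4: (0,2):-1/OXOO/.XX.*, (1,0):-1/OX.O/OXX., (1,3):-1/OX.O/.XXO
[OXOO/.XX.] X move#5: (1,0):+1/OXOO/XXX.*, (1,3):+1/OXOO/.XXX
[OXOO/XXX.] end (terminal -1, O#6); searched ...O/.X.. to 6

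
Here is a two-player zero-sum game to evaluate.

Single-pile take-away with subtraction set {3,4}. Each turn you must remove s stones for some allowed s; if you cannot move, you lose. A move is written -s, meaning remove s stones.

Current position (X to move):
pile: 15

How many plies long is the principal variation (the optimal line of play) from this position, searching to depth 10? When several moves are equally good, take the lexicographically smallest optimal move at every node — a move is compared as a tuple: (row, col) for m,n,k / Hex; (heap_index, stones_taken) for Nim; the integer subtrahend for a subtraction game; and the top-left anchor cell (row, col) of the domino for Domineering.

PV length from [15]: 4 plies

ply 1, X at 15 | -3=-1→12*; -4=-1→11
ply 2, O at 12 | -3=+1→9*; -4=+1→8
ply 3, X at 9 | -3=-1→6*; -4=-1→5
ply 4, O at 6 | -3=-1→3; -4=+1→2*
ply 5: 2 is terminal -1 (X); from 15 depth 10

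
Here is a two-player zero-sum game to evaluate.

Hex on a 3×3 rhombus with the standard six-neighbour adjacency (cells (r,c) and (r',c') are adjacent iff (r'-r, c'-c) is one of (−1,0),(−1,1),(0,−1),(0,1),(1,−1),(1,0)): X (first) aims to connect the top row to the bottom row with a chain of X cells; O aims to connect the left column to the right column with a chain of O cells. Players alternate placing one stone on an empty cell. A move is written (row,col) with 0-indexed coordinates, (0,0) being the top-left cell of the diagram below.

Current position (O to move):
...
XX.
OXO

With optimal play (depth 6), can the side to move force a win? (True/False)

p1 O@[.../XX./OXO]: (0,0)[O../XX./OXO]-1* (0,1)[.O./XX./OXO]-1 (0,2)[..O/XX./OXO]-1 (1,2)[.../XXO/OXO]-1
p2 X@[O../XX./OXO]: (0,1)[OX./XX./OXO]+1* (0,2)[O.X/XX./OXO]+1 (1,2)[O../XXX/OXO]+1
p3 O@[OX./XX./OXO] terminal -1; root [.../XX./OXO] d6

O winning at [.../XX./OXO]: False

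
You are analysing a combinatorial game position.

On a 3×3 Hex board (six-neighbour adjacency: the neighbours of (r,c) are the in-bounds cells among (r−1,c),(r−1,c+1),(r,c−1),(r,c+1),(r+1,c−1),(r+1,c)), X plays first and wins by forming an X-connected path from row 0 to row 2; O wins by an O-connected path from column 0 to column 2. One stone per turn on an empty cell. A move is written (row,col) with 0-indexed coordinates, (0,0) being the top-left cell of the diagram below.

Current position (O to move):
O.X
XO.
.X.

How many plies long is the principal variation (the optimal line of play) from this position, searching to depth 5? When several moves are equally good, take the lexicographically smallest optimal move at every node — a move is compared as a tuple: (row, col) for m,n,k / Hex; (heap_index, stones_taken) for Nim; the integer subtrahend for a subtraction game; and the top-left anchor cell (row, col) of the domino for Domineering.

PV length from [O.X/XO./.X.]: 3 plies

[O.X/XO./.X.] O move#1: (0,1):-1/OOX/XO./.X., (1,2):+1/O.X/XOO/.X.*, (2,0):-1/O.X/XO./OX., (2,2):-1/O.X/XO./.XO
[O.X/XOO/.X.] X move#2: (0,1):-1/OXX/XOO/.X.*, (2,0):-1/O.X/XOO/XX., (2,2):-1/O.X/XOO/.XX
[OXX/XOO/.X.] O move#3: (2,0):+1/OXX/XOO/OX.*, (2,2):-1/OXX/XOO/.XO
[OXX/XOO/OX.] end (terminal -1, X#4); searched O.X/XO./.X. to 5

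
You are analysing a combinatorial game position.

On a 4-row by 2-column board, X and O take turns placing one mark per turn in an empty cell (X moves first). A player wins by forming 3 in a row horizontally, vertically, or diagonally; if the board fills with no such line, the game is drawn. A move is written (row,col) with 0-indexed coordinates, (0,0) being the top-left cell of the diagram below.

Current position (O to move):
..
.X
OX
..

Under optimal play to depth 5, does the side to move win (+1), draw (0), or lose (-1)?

[../.X/OX/..] O move#1: (0,0):-1/O./.X/OX/..*, (0,1):-1/.O/.X/OX/.., (1,0):-1/../OX/OX/.., (3,0):-1/../.X/OX/O., (3,1):-1/../.X/OX/.O
[O./.X/OX/..] X move#2: (0,1):+1/OX/.X/OX/..*, (1,0):+1/O./XX/OX/.., (3,0):-1/O./.X/OX/X., (3,1):+1/O./.X/OX/.X
[OX/.X/OX/..] end (terminal -1, O#3); searched ../.X/OX/.. to 5

value(../.X/OX/.., O) = -1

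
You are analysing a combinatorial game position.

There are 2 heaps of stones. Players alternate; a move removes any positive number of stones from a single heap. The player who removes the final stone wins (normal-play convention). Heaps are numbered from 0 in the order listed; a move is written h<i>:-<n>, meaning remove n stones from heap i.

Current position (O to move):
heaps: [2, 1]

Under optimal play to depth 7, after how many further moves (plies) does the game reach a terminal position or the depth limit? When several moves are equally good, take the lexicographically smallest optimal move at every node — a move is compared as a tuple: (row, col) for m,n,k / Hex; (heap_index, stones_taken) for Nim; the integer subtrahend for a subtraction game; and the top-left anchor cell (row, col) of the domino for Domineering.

PV length from [(2,1)]: 3 plies

p1 O@[(2,1)]: h0:-1[(1,1)]+1* h0:-2[(0,1)]-1 h1:-1[(2,0)]-1
p2 X@[(1,1)]: h0:-1[(0,1)]-1* h1:-1[(1,0)]-1
p3 O@[(0,1)]: h1:-1[(0,0)]+1*
p4 X@[(0,0)] terminal -1; root [(2,1)] d7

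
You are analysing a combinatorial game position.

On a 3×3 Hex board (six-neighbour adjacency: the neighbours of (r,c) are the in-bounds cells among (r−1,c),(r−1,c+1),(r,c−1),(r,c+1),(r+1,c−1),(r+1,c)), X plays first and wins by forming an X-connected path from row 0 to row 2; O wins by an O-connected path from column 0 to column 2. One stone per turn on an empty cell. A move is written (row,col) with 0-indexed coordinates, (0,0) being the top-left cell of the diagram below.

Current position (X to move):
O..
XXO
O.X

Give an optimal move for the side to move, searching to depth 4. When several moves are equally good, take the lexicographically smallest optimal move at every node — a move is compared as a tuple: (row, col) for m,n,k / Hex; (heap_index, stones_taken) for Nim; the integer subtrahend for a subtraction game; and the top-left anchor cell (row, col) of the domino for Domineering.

X's best at [O../XXO/O.X]: (2,1)

p1 X@[O../XXO/O.X]: (0,1)[OX./XXO/O.X]-1 (0,2)[O.X/XXO/O.X]-1 (2,1)[O../XXO/OXX]+1*
p2 O@[O../XXO/OXX]: (0,1)[OO./XXO/OXX]-1* (0,2)[O.O/XXO/OXX]-1
p3 X@[OO./XXO/OXX]: (0,2)[OOX/XXO/OXX]+1*
p4 O@[OOX/XXO/OXX] terminal -1; root [O../XXO/O.X] d4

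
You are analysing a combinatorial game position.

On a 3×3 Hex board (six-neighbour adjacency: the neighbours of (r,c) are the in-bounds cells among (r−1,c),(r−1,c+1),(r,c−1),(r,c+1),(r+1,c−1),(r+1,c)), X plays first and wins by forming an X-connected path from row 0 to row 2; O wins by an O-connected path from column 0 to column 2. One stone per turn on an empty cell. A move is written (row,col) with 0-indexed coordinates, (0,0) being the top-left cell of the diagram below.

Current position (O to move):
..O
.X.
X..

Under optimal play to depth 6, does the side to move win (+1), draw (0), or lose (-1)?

ply 1, O at ..O/.X./X.. | (0,0)=-1→O.O/.X./X..; (0,1)=+1→.OO/.X./X..*; (1,0)=-1→..O/OX./X..; (1,2)=-1→..O/.XO/X..; (2,1)=-1→..O/.X./XO.; (2,2)=-1→..O/.X./X.O
ply 2, X at .OO/.X./X.. | (0,0)=-1→XOO/.X./X..*; (1,0)=-1→.OO/XX./X..; (1,2)=-1→.OO/.XX/X..; (2,1)=-1→.OO/.X./XX.; (2,2)=-1→.OO/.X./X.X
ply 3, O at XOO/.X./X.. | (1,0)=+1→XOO/OX./X..*; (1,2)=-1→XOO/.XO/X..; (2,1)=-1→XOO/.X./XO.; (2,2)=-1→XOO/.X./X.O
ply 4: XOO/OX./X.. is terminal -1 (X); from ..O/.X./X.. depth 6

value(..O/.X./X.., O) = +1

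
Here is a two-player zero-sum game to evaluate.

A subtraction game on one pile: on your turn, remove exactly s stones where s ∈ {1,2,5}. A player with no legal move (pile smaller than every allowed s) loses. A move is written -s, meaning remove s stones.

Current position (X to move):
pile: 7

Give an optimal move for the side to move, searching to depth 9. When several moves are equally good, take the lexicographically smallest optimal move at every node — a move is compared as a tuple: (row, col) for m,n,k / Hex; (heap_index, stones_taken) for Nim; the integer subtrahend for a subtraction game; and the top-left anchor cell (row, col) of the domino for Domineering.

p1 X@[7]: -1[6]+1* -2[5]-1 -5[2]-1
p2 O@[6]: -1[5]-1* -2[4]-1 -5[1]-1
p3 X@[5]: -1[4]-1 -2[3]+1* -5[0]+1
p4 O@[3]: -1[2]-1* -2[1]-1
p5 X@[2]: -1[1]-1 -2[0]+1*
p6 O@[0] terminal -1; root [7] d9

X's best at [7]: -1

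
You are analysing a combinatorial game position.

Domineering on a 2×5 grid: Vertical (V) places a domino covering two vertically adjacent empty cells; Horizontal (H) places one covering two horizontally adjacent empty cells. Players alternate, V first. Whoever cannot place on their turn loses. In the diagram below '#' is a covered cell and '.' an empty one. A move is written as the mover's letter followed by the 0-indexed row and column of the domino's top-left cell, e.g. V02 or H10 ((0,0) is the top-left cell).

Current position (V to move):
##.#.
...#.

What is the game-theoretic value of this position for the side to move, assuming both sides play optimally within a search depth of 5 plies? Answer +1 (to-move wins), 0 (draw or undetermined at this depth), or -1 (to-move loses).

value(##.#./...#., V) = +1

ply 1, V at ##.#./...#. | V02=+1→####./..##.*; V04=-1→##.##/...##
ply 2, H at ####./..##. | H10=-1→####./####.*
ply 3, V at ####./####. | V04=+1→#####/#####*
ply 4: #####/##### is terminal -1 (H); from ##.#./...#. depth 5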